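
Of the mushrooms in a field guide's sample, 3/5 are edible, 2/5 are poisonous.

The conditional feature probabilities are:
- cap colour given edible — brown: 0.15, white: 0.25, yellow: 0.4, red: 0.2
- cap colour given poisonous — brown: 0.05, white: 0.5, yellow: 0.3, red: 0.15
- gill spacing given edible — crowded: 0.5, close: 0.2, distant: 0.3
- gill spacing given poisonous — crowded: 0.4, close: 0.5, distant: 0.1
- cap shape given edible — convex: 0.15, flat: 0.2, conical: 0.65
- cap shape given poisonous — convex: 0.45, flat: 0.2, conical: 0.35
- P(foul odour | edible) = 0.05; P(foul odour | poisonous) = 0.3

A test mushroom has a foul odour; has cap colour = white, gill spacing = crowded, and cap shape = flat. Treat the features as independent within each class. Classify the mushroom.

edible: 0.6 × 0.25 × 0.5 × 0.2 × 0.05 = 0.00075
poisonous: 0.4 × 0.5 × 0.4 × 0.2 × 0.3 = 0.0048
Highest score → poisonous.

poisonous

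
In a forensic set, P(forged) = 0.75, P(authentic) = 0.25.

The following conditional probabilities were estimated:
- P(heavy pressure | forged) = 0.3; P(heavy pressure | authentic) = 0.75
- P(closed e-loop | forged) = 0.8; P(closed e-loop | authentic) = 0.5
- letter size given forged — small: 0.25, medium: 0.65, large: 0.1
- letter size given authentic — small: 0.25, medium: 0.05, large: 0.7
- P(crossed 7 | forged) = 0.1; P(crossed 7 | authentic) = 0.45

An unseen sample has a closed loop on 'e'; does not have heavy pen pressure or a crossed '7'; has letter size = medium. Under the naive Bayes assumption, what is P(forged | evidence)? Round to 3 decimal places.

0.997

forged: 0.75 × (1−0.3) × 0.8 × 0.65 × (1−0.1) = 0.2457
authentic: 0.25 × (1−0.75) × 0.5 × 0.05 × (1−0.45) = 0.000859375
P(forged | x) = 0.2457 / 0.246559375 ≈ 0.997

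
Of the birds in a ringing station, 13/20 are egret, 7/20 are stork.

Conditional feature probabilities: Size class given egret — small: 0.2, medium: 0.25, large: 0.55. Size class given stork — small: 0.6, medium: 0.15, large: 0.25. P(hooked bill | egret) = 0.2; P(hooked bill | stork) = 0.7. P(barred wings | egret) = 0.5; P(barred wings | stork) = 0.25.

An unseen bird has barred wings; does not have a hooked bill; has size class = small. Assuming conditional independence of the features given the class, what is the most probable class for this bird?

egret

egret: 0.65 × 0.2 × (1−0.2) × 0.5 = 0.052
stork: 0.35 × 0.6 × (1−0.7) × 0.25 = 0.01575
Highest score → egret.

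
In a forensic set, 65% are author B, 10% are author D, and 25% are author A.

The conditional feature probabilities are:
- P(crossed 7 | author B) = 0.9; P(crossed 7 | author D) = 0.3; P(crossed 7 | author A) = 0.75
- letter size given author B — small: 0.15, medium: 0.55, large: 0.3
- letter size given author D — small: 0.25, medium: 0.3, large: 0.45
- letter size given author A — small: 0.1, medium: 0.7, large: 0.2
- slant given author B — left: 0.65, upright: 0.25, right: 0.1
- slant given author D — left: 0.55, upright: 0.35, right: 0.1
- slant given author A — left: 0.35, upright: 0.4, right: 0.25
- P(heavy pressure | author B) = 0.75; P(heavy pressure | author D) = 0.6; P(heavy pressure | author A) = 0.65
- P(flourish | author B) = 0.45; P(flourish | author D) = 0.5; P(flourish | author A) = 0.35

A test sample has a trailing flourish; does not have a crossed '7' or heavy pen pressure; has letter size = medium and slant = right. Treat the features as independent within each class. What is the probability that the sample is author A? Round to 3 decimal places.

author B: 0.65 × (1−0.9) × 0.55 × 0.1 × (1−0.75) × 0.45 = 0.0004021875
author D: 0.1 × (1−0.3) × 0.3 × 0.1 × (1−0.6) × 0.5 = 0.00042
author A: 0.25 × (1−0.75) × 0.7 × 0.25 × (1−0.65) × 0.35 = 0.00133984375
P(author A | x) = 0.00133984375 / 0.00216203125 ≈ 0.620

0.620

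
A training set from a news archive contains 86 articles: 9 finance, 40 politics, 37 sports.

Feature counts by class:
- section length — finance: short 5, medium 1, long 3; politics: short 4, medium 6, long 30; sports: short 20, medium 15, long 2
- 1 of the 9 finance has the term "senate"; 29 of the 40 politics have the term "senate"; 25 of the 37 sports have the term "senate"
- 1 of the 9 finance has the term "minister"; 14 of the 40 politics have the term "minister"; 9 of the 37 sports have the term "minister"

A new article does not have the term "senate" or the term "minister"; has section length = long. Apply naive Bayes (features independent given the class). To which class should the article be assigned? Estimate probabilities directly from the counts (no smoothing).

politics

finance: (9/86) × (3/9) × (8/9) × (8/9) ≈ 0.0275624
politics: (40/86) × (30/40) × (11/40) × (26/40) ≈ 0.0623547
sports: (37/86) × (2/37) × (12/37) × (28/37) ≈ 0.00570778
Highest score → politics.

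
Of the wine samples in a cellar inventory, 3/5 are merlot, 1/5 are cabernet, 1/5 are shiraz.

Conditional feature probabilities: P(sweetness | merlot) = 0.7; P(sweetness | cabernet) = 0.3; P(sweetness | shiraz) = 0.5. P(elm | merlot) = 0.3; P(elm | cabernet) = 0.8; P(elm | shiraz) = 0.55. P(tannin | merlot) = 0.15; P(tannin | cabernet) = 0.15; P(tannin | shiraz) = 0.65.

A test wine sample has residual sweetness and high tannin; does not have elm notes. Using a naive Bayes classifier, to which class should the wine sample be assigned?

merlot: 0.6 × 0.7 × (1−0.3) × 0.15 = 0.0441
cabernet: 0.2 × 0.3 × (1−0.8) × 0.15 = 0.0018
shiraz: 0.2 × 0.5 × (1−0.55) × 0.65 = 0.02925
Highest score → merlot.

merlot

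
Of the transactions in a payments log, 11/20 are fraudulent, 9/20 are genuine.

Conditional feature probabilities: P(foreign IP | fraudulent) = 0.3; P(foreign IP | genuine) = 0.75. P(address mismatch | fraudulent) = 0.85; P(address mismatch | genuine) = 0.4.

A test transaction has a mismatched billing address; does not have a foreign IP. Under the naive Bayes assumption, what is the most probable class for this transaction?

fraudulent: 0.55 × (1−0.3) × 0.85 = 0.32725
genuine: 0.45 × (1−0.75) × 0.4 = 0.045
Highest score → fraudulent.

fraudulent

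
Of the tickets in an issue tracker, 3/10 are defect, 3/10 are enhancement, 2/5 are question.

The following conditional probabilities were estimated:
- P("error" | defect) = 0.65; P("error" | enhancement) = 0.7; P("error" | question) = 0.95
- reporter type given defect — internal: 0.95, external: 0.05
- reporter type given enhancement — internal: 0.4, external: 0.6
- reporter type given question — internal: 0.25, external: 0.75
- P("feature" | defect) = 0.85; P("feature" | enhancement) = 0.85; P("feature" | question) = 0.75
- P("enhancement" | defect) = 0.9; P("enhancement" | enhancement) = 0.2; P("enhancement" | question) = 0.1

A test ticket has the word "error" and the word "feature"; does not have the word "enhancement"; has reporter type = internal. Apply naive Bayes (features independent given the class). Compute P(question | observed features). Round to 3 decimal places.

defect: 0.3 × 0.65 × 0.95 × 0.85 × (1−0.9) = 0.01574625
enhancement: 0.3 × 0.7 × 0.4 × 0.85 × (1−0.2) = 0.05712
question: 0.4 × 0.95 × 0.25 × 0.75 × (1−0.1) = 0.064125
P(question | x) = 0.064125 / 0.13699125 ≈ 0.468

0.468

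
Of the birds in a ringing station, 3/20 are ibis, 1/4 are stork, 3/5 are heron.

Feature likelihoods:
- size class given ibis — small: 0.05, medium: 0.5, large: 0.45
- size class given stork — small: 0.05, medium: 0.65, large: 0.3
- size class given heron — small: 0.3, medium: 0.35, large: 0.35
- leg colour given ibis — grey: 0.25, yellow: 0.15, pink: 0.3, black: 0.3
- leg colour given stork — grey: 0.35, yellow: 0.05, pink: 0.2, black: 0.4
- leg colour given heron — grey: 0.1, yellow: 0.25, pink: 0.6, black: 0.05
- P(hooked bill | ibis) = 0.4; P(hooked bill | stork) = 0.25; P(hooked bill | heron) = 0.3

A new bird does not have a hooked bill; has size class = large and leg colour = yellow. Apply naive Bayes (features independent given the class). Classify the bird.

heron

ibis: 0.15 × 0.45 × 0.15 × (1−0.4) = 0.006075
stork: 0.25 × 0.3 × 0.05 × (1−0.25) = 0.0028125
heron: 0.6 × 0.35 × 0.25 × (1−0.3) = 0.03675
Highest score → heron.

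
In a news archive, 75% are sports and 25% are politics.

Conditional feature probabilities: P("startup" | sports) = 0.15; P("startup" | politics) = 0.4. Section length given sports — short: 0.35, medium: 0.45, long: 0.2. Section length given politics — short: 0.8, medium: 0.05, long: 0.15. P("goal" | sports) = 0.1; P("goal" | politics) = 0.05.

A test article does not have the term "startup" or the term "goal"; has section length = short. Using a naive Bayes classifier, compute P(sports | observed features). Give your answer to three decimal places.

sports: 0.75 × (1−0.15) × 0.35 × (1−0.1) = 0.2008125
politics: 0.25 × (1−0.4) × 0.8 × (1−0.05) = 0.114
P(sports | x) = 0.2008125 / 0.3148125 ≈ 0.638

0.638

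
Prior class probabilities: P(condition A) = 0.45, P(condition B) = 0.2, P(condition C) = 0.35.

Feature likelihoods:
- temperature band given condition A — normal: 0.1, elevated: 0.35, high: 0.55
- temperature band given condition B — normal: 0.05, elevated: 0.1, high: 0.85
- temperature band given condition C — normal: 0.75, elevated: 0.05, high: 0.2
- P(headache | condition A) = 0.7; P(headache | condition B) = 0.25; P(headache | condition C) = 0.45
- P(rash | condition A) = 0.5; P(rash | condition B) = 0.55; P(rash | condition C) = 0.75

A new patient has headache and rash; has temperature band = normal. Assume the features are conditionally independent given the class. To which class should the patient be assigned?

condition A: 0.45 × 0.1 × 0.7 × 0.5 = 0.01575
condition B: 0.2 × 0.05 × 0.25 × 0.55 = 0.001375
condition C: 0.35 × 0.75 × 0.45 × 0.75 = 0.08859375
Highest score → condition C.

condition C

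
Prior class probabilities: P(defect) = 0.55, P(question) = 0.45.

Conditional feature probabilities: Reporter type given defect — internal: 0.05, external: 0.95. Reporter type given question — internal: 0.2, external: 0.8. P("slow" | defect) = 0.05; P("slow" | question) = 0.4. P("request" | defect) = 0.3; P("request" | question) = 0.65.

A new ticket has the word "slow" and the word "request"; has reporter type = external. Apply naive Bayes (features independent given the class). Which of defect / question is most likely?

question

defect: 0.55 × 0.95 × 0.05 × 0.3 = 0.0078375
question: 0.45 × 0.8 × 0.4 × 0.65 = 0.0936
Highest score → question.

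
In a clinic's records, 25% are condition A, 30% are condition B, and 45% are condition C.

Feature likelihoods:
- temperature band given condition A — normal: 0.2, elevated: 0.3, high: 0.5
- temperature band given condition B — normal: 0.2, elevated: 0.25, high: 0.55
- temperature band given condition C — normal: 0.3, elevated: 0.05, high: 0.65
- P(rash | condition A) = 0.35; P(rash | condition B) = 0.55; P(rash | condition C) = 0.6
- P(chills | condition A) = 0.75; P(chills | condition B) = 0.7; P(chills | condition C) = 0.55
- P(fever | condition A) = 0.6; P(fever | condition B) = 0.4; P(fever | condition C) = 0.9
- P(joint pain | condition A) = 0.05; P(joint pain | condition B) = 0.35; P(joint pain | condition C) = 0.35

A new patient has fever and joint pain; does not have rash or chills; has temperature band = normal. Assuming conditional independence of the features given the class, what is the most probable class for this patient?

condition C

condition A: 0.25 × 0.2 × (1−0.35) × (1−0.75) × 0.6 × 0.05 = 0.00024375
condition B: 0.3 × 0.2 × (1−0.55) × (1−0.7) × 0.4 × 0.35 = 0.001134
condition C: 0.45 × 0.3 × (1−0.6) × (1−0.55) × 0.9 × 0.35 = 0.0076545
Highest score → condition C.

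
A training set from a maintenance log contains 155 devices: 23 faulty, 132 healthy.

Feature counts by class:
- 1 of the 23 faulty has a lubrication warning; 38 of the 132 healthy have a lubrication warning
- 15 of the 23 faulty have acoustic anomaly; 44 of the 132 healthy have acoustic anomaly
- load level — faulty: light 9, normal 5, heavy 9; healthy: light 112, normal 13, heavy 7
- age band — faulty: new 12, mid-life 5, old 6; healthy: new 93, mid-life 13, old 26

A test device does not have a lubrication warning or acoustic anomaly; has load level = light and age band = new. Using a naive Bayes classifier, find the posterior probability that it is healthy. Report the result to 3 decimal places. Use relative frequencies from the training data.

faulty: (23/155) × (22/23) × (8/23) × (9/23) × (12/23) ≈ 0.0100791
healthy: (132/155) × (94/132) × (88/132) × (112/132) × (93/132) ≈ 0.24169
P(healthy | x) = 0.24169 / 0.2517691 ≈ 0.960

0.960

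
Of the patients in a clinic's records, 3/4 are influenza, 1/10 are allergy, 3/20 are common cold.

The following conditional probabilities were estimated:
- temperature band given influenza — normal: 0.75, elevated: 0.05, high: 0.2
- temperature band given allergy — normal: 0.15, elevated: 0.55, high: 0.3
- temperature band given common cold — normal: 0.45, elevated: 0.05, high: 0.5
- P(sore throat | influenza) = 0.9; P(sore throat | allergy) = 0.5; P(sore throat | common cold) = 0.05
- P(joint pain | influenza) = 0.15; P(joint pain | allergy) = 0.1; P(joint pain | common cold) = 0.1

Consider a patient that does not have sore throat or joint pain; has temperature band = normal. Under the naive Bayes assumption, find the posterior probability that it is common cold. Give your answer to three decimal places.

influenza: 0.75 × 0.75 × (1−0.9) × (1−0.15) = 0.0478125
allergy: 0.1 × 0.15 × (1−0.5) × (1−0.1) = 0.00675
common cold: 0.15 × 0.45 × (1−0.05) × (1−0.1) = 0.0577125
P(common cold | x) = 0.0577125 / 0.112275 ≈ 0.514

0.514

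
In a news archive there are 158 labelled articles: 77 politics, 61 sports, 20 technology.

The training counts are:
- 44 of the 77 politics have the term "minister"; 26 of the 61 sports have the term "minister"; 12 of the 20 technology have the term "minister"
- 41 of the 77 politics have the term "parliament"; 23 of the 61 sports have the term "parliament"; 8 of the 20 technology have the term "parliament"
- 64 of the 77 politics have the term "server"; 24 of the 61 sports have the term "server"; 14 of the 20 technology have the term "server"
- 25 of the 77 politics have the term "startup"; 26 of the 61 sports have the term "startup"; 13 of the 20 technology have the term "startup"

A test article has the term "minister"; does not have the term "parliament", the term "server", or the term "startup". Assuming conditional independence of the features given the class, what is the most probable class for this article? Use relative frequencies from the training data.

sports

politics: (77/158) × (44/77) × (36/77) × (13/77) × (52/77) ≈ 0.0148447
sports: (61/158) × (26/61) × (38/61) × (37/61) × (35/61) ≈ 0.0356763
technology: (20/158) × (12/20) × (12/20) × (6/20) × (7/20) ≈ 0.00478481
Highest score → sports.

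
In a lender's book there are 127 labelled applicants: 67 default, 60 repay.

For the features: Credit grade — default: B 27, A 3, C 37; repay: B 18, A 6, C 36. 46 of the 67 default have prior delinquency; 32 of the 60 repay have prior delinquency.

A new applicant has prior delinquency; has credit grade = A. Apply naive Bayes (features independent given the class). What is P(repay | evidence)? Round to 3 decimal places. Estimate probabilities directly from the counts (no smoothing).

0.608

default: (67/127) × (3/67) × (46/67) ≈ 0.0162181
repay: (60/127) × (6/60) × (32/60) ≈ 0.0251969
P(repay | x) = 0.0251969 / 0.041415 ≈ 0.608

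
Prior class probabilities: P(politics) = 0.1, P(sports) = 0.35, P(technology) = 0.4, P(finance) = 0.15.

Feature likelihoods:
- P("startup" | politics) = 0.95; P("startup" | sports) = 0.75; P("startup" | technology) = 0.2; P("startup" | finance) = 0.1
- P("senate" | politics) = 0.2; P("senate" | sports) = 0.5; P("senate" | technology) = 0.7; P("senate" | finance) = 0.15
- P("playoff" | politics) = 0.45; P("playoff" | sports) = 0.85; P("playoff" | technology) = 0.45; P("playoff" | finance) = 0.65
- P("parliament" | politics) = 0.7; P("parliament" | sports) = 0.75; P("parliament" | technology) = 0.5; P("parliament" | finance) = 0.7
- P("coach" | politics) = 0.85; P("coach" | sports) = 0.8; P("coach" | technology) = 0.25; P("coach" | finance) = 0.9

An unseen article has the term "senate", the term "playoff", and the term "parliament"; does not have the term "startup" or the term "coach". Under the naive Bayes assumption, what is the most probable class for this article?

politics: 0.1 × (1−0.95) × 0.2 × 0.45 × 0.7 × (1−0.85) = 0.00004725
sports: 0.35 × (1−0.75) × 0.5 × 0.85 × 0.75 × (1−0.8) = 0.005578125
technology: 0.4 × (1−0.2) × 0.7 × 0.45 × 0.5 × (1−0.25) = 0.0378
finance: 0.15 × (1−0.1) × 0.15 × 0.65 × 0.7 × (1−0.9) = 0.000921375
Highest score → technology.

technology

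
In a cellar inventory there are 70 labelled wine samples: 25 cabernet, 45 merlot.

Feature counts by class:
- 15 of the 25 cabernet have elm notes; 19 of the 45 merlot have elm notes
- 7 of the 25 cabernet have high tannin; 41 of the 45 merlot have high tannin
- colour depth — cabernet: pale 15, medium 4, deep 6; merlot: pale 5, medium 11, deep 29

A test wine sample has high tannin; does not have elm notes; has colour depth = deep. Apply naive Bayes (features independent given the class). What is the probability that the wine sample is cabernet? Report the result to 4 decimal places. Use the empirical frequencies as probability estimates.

0.0422

cabernet: (25/70) × (10/25) × (7/25) × (6/25) = 0.0096
merlot: (45/70) × (26/45) × (41/45) × (29/45) ≈ 0.218088
P(cabernet | x) = 0.0096 / 0.227688 ≈ 0.0422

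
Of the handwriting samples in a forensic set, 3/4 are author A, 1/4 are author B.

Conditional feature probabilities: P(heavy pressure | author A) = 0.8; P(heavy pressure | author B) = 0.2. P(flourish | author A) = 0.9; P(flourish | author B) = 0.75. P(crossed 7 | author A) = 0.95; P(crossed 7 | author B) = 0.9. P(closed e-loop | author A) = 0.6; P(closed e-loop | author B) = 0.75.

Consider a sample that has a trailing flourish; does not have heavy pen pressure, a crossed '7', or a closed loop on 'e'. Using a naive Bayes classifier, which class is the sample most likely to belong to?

author A: 0.75 × (1−0.8) × 0.9 × (1−0.95) × (1−0.6) = 0.0027
author B: 0.25 × (1−0.2) × 0.75 × (1−0.9) × (1−0.75) = 0.00375
Highest score → author B.

author B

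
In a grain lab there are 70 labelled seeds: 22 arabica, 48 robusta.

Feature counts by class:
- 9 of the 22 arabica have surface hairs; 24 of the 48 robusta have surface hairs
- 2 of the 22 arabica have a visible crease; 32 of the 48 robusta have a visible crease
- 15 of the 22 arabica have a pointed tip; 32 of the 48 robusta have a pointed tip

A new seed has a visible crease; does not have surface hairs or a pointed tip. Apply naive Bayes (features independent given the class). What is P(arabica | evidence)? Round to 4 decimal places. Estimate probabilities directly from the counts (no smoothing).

arabica: (22/70) × (13/22) × (2/22) × (7/22) ≈ 0.0053719
robusta: (48/70) × (24/48) × (32/48) × (16/48) ≈ 0.0761905
P(arabica | x) = 0.0053719 / 0.0815624 ≈ 0.0659

0.0659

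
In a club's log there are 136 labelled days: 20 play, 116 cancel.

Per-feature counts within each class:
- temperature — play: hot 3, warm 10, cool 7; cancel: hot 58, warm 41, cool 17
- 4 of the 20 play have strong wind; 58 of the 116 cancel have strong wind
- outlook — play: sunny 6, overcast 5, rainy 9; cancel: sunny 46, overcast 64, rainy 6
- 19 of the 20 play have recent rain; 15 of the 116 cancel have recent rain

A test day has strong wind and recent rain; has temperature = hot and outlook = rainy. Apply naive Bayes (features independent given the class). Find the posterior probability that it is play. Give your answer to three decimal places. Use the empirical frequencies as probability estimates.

play: (20/136) × (3/20) × (4/20) × (9/20) × (19/20) ≈ 0.00188603
cancel: (116/136) × (58/116) × (58/116) × (6/116) × (15/116) ≈ 0.00142622
P(play | x) = 0.00188603 / 0.00331225 ≈ 0.569

0.569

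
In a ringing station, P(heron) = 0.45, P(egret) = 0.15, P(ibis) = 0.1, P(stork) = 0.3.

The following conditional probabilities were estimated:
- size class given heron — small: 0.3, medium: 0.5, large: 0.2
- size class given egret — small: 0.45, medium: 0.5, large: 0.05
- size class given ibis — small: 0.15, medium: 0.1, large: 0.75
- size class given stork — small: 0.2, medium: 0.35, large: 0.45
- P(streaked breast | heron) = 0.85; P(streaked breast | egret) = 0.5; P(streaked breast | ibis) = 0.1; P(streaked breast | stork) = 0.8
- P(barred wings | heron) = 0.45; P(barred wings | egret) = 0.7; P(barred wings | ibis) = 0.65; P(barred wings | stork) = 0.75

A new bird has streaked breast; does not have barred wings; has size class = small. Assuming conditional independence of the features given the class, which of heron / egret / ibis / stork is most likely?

heron

heron: 0.45 × 0.3 × 0.85 × (1−0.45) = 0.0631125
egret: 0.15 × 0.45 × 0.5 × (1−0.7) = 0.010125
ibis: 0.1 × 0.15 × 0.1 × (1−0.65) = 0.000525
stork: 0.3 × 0.2 × 0.8 × (1−0.75) = 0.012
Highest score → heron.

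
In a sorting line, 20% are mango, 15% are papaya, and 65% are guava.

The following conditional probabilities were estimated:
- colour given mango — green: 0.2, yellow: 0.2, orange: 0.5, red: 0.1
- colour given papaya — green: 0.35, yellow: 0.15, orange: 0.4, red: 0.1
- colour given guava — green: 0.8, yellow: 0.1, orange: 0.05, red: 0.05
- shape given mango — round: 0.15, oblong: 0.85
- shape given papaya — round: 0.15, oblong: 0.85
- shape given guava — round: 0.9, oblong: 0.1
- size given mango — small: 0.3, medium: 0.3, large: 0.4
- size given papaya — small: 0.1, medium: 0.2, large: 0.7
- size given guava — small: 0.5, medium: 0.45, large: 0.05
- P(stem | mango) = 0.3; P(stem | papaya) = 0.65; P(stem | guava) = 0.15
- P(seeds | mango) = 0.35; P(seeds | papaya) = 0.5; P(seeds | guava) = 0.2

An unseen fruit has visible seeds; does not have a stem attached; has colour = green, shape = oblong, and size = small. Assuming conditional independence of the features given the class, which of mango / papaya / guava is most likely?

guava

mango: 0.2 × 0.2 × 0.85 × 0.3 × (1−0.3) × 0.35 = 0.002499
papaya: 0.15 × 0.35 × 0.85 × 0.1 × (1−0.65) × 0.5 = 0.0007809375
guava: 0.65 × 0.8 × 0.1 × 0.5 × (1−0.15) × 0.2 = 0.00442
Highest score → guava.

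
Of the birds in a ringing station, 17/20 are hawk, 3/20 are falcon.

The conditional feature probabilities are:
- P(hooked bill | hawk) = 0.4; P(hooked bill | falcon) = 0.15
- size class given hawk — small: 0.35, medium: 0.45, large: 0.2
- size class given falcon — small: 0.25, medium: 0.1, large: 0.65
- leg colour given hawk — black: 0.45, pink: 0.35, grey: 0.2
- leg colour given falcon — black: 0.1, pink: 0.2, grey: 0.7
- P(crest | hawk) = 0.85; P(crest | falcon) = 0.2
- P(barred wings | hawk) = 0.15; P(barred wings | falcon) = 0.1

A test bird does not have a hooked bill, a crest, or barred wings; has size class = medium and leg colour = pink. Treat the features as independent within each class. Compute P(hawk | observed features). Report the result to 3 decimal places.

hawk: 0.85 × (1−0.4) × 0.45 × 0.35 × (1−0.85) × (1−0.15) = 0.0102414375
falcon: 0.15 × (1−0.15) × 0.1 × 0.2 × (1−0.2) × (1−0.1) = 0.001836
P(hawk | x) = 0.0102414375 / 0.0120774375 ≈ 0.848

0.848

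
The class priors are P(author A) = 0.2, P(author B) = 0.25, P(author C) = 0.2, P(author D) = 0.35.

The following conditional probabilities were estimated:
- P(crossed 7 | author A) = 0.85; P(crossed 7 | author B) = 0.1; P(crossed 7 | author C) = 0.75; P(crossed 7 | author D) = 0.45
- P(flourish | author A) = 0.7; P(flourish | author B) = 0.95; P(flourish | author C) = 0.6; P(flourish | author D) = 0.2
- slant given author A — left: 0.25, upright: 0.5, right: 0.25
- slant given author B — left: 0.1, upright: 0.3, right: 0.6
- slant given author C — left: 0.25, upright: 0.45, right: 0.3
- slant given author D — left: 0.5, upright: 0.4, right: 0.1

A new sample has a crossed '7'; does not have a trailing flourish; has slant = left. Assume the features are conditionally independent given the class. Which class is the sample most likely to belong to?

author D

author A: 0.2 × 0.85 × (1−0.7) × 0.25 = 0.01275
author B: 0.25 × 0.1 × (1−0.95) × 0.1 = 0.000125
author C: 0.2 × 0.75 × (1−0.6) × 0.25 = 0.015
author D: 0.35 × 0.45 × (1−0.2) × 0.5 = 0.063
Highest score → author D.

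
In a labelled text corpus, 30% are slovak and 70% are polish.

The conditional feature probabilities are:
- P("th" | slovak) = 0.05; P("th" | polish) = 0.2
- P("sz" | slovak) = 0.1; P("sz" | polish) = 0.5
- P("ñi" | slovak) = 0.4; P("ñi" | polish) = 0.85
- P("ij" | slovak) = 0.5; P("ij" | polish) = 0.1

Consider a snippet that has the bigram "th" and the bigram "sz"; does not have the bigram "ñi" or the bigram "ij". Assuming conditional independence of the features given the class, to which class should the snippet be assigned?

polish

slovak: 0.3 × 0.05 × 0.1 × (1−0.4) × (1−0.5) = 0.00045
polish: 0.7 × 0.2 × 0.5 × (1−0.85) × (1−0.1) = 0.00945
Highest score → polish.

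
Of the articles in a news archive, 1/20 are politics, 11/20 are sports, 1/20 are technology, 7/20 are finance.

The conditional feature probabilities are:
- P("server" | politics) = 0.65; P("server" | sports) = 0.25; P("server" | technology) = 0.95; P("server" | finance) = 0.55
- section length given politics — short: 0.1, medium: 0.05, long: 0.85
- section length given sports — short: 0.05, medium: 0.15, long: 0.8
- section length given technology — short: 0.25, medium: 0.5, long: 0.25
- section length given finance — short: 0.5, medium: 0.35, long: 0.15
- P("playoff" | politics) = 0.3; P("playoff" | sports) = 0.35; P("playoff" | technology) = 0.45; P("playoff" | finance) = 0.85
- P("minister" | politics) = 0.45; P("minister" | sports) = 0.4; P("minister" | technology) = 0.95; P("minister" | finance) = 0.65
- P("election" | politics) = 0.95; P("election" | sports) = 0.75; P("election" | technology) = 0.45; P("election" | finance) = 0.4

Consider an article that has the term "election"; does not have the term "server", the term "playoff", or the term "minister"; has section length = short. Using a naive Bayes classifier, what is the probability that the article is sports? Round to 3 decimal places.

0.724

politics: 0.05 × (1−0.65) × 0.1 × (1−0.3) × (1−0.45) × 0.95 = 0.0006400625
sports: 0.55 × (1−0.25) × 0.05 × (1−0.35) × (1−0.4) × 0.75 = 0.0060328125
technology: 0.05 × (1−0.95) × 0.25 × (1−0.45) × (1−0.95) × 0.45 = 0.000007734375
finance: 0.35 × (1−0.55) × 0.5 × (1−0.85) × (1−0.65) × 0.4 = 0.00165375
P(sports | x) = 0.0060328125 / 0.008334359375 ≈ 0.724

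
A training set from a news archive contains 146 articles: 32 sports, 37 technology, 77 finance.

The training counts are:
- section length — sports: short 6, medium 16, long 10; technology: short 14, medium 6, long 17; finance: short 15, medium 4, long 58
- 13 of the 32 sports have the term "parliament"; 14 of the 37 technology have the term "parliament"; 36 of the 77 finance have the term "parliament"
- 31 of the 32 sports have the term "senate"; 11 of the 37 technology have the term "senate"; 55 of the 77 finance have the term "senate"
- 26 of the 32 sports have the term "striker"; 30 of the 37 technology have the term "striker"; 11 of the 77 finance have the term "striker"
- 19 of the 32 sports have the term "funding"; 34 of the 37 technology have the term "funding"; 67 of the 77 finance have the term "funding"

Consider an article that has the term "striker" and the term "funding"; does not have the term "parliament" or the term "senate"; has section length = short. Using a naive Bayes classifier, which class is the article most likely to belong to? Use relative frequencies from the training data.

sports: (32/146) × (6/32) × (19/32) × (1/32) × (26/32) × (19/32) ≈ 0.000367857
technology: (37/146) × (14/37) × (23/37) × (26/37) × (30/37) × (34/37) ≈ 0.0312083
finance: (77/146) × (15/77) × (41/77) × (22/77) × (11/77) × (67/77) ≈ 0.0019429
Highest score → technology.

technology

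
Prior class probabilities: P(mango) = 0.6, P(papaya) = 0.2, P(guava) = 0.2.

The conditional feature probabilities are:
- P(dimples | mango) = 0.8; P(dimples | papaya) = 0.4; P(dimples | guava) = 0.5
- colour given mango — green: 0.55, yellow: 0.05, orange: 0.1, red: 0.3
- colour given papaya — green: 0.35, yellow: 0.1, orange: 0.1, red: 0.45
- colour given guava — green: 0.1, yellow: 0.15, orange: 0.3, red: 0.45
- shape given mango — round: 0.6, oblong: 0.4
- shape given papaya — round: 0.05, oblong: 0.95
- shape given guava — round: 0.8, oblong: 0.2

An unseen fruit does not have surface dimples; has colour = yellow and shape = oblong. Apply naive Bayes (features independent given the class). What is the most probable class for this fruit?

papaya

mango: 0.6 × (1−0.8) × 0.05 × 0.4 = 0.0024
papaya: 0.2 × (1−0.4) × 0.1 × 0.95 = 0.0114
guava: 0.2 × (1−0.5) × 0.15 × 0.2 = 0.003
Highest score → papaya.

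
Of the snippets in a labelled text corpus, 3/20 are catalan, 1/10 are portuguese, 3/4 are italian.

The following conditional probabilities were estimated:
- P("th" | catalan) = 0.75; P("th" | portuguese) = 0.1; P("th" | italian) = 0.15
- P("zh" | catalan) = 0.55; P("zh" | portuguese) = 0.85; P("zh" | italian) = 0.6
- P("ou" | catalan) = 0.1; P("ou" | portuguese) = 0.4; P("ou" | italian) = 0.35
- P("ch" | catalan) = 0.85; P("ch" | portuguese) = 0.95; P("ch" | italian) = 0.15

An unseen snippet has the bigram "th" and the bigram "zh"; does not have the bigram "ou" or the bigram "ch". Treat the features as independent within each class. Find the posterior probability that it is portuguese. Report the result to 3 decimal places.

0.006

catalan: 0.15 × 0.75 × 0.55 × (1−0.1) × (1−0.85) = 0.008353125
portuguese: 0.1 × 0.1 × 0.85 × (1−0.4) × (1−0.95) = 0.000255
italian: 0.75 × 0.15 × 0.6 × (1−0.35) × (1−0.15) = 0.03729375
P(portuguese | x) = 0.000255 / 0.045901875 ≈ 0.006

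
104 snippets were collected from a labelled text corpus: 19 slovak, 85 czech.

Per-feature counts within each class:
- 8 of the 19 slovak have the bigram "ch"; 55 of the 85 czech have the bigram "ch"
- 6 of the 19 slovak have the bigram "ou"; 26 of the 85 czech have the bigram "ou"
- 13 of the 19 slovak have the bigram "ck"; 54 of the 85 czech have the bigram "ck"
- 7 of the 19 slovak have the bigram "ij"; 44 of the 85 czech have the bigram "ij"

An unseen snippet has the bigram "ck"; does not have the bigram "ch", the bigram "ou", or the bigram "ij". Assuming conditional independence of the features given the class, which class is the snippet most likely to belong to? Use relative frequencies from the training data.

slovak: (19/104) × (11/19) × (13/19) × (13/19) × (12/19) ≈ 0.0312728
czech: (85/104) × (30/85) × (59/85) × (54/85) × (41/85) ≈ 0.0613565
Highest score → czech.

czech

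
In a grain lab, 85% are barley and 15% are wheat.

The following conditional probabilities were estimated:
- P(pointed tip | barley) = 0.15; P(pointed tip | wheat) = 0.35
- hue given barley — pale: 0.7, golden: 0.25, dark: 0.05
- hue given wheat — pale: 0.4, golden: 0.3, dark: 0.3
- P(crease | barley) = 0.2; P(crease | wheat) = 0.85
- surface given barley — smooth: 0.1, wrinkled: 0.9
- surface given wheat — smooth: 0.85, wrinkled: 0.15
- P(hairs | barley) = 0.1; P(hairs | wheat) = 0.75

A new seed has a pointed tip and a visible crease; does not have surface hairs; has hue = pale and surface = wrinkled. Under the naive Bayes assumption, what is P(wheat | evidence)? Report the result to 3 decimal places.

barley: 0.85 × 0.15 × 0.7 × 0.2 × 0.9 × (1−0.1) = 0.0144585
wheat: 0.15 × 0.35 × 0.4 × 0.85 × 0.15 × (1−0.75) = 0.000669375
P(wheat | x) = 0.000669375 / 0.015127875 ≈ 0.044

0.044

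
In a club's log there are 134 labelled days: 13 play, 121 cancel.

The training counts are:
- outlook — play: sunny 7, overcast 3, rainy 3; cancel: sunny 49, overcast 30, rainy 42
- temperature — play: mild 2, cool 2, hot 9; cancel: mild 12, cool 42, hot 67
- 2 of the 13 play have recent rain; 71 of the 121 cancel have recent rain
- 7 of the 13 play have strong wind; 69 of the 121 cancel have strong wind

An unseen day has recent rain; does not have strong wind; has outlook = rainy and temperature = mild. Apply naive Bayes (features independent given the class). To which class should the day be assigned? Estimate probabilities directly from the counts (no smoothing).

cancel

play: (13/134) × (3/13) × (2/13) × (2/13) × (6/13) ≈ 0.000244567
cancel: (121/134) × (42/121) × (12/121) × (71/121) × (52/121) ≈ 0.00783847
Highest score → cancel.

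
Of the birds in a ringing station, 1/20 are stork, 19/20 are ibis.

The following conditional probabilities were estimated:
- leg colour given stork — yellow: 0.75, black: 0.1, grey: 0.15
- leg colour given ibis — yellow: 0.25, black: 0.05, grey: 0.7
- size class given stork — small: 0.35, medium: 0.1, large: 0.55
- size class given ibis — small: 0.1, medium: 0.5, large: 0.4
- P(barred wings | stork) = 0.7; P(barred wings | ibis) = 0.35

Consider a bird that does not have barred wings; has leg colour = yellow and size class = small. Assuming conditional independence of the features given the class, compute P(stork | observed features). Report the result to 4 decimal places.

0.2032

stork: 0.05 × 0.75 × 0.35 × (1−0.7) = 0.0039375
ibis: 0.95 × 0.25 × 0.1 × (1−0.35) = 0.0154375
P(stork | x) = 0.0039375 / 0.019375 ≈ 0.2032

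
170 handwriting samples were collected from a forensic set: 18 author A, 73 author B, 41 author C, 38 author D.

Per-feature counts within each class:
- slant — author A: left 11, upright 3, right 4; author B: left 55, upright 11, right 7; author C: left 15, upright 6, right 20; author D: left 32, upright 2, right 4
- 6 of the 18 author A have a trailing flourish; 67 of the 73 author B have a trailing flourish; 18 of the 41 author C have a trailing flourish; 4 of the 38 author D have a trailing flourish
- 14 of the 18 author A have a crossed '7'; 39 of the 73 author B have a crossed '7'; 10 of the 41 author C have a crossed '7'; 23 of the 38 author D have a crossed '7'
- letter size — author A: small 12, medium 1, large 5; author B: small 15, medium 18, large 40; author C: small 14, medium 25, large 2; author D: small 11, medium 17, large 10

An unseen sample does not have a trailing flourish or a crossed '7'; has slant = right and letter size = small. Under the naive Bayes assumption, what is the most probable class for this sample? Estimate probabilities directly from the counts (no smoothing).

author C

author A: (18/170) × (4/18) × (12/18) × (4/18) × (12/18) ≈ 0.00232389
author B: (73/170) × (7/73) × (6/73) × (34/73) × (15/73) ≈ 0.000323893
author C: (41/170) × (20/41) × (23/41) × (31/41) × (14/41) ≈ 0.0170391
author D: (38/170) × (4/38) × (34/38) × (15/38) × (11/38) ≈ 0.0024056
Highest score → author C.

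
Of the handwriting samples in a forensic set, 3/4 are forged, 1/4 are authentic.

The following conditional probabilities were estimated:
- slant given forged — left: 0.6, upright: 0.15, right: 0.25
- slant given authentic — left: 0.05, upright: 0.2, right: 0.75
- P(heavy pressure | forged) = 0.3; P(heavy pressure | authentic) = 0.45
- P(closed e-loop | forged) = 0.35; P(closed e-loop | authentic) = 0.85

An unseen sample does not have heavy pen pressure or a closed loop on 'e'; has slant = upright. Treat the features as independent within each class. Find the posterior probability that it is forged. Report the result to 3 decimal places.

0.925

forged: 0.75 × 0.15 × (1−0.3) × (1−0.35) = 0.0511875
authentic: 0.25 × 0.2 × (1−0.45) × (1−0.85) = 0.004125
P(forged | x) = 0.0511875 / 0.0553125 ≈ 0.925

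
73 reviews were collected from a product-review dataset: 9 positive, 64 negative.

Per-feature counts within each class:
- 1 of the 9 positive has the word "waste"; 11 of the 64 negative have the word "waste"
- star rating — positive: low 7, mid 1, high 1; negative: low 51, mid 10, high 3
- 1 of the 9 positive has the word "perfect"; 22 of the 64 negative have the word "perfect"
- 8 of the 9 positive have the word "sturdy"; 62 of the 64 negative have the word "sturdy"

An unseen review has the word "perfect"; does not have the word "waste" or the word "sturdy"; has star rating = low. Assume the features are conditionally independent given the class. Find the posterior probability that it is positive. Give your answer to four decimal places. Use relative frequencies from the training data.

0.1448

positive: (9/73) × (8/9) × (7/9) × (1/9) × (1/9) ≈ 0.0010523
negative: (64/73) × (53/64) × (51/64) × (22/64) × (2/64) ≈ 0.00621493
P(positive | x) = 0.0010523 / 0.00726723 ≈ 0.1448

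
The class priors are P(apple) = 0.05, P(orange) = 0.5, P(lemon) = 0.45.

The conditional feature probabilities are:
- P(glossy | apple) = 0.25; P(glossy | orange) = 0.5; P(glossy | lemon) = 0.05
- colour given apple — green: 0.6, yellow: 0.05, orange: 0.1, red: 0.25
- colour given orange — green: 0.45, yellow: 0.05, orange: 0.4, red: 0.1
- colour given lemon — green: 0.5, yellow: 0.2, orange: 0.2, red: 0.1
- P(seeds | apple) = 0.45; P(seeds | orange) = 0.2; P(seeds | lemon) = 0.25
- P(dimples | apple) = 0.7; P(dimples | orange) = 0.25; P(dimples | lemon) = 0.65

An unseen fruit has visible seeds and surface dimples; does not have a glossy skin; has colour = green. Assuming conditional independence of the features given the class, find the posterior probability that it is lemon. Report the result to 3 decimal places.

apple: 0.05 × (1−0.25) × 0.6 × 0.45 × 0.7 = 0.0070875
orange: 0.5 × (1−0.5) × 0.45 × 0.2 × 0.25 = 0.005625
lemon: 0.45 × (1−0.05) × 0.5 × 0.25 × 0.65 = 0.034734375
P(lemon | x) = 0.034734375 / 0.047446875 ≈ 0.732

0.732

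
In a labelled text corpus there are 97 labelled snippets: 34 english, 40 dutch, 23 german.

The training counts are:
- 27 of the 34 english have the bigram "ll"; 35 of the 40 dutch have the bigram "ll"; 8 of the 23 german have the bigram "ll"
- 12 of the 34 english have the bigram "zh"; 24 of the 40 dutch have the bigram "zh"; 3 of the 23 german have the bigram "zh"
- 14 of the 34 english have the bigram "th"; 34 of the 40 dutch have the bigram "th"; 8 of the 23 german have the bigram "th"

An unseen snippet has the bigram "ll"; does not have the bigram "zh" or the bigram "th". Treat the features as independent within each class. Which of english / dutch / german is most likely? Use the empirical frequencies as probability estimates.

english

english: (34/97) × (27/34) × (22/34) × (20/34) ≈ 0.105947
dutch: (40/97) × (35/40) × (16/40) × (6/40) ≈ 0.0216495
german: (23/97) × (8/23) × (20/23) × (15/23) ≈ 0.0467718
Highest score → english.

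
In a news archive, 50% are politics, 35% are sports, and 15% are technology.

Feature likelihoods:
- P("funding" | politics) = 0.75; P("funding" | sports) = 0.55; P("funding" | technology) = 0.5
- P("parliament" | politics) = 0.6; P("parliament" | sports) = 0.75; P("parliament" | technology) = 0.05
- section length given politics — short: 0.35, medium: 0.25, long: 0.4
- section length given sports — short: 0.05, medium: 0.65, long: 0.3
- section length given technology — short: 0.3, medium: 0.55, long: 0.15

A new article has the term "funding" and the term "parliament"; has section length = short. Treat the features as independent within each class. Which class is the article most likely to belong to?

politics

politics: 0.5 × 0.75 × 0.6 × 0.35 = 0.07875
sports: 0.35 × 0.55 × 0.75 × 0.05 = 0.00721875
technology: 0.15 × 0.5 × 0.05 × 0.3 = 0.001125
Highest score → politics.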